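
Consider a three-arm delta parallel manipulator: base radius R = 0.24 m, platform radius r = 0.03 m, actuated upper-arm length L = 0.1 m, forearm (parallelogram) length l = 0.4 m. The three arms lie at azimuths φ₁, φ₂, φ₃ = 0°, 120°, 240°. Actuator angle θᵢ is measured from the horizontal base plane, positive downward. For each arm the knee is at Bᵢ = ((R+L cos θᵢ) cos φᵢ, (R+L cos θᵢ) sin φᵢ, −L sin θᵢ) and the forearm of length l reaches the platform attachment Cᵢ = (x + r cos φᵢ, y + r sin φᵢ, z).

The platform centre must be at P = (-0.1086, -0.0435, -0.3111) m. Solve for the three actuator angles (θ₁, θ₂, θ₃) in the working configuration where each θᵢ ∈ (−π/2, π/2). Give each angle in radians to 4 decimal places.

θ₁ = 1.3959, θ₂ = 0.5232, θ₃ = -0.1747

rotate P by −φ1: (-0.1086, -0.0435, -0.3111)
  A=0.3186, B=-0.3111, C=(l²−L²−A²−y'²−z²)/(2L)=-0.2509
  √(A²+B²)=0.4453;  θ1 = -0.7735+2.1694 ≈ 1.3959
arm 2 (φ=120.0°): x'=0.0166, y'=0.1158
  A cos θ + B sin θ = C:  0.1934·cos θ + -0.3111·sin θ = 0.0121
  γ=atan2(-0.3111,0.1934)=-1.0147;  ψ=arccos(0.0330)=1.5378;  θ2=γ+ψ≈0.5232
rotate P by −φ3: (0.0920, -0.0723, -0.3111)
  A cos θ + B sin θ = C:  0.1180·cos θ + -0.3111·sin θ = 0.1703
  θ3 = atan2(B,A) + arccos(C/0.3327) = -0.1747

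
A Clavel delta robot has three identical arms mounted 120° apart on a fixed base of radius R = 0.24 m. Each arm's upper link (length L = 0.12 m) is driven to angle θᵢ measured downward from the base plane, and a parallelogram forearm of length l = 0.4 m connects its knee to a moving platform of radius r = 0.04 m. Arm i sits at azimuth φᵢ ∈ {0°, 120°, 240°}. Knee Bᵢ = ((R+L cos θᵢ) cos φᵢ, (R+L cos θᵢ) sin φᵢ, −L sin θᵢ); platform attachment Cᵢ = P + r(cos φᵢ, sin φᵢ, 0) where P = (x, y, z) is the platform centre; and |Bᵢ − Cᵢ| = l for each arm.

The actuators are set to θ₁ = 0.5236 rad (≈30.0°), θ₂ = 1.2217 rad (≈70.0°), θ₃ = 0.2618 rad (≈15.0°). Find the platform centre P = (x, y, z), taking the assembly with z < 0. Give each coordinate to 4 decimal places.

arm 1 at φ=0.0°: (R−r)+L cos θ1 = 0.3039;  centre 1 = (0.3039, 0.0000, -0.0600)
arm 2 at φ=120.0°: (R−r)+L cos θ2 = 0.2410;  centre 2 = (-0.1205, 0.2088, -0.1128)
arm 3 at φ=240.0°: (R−r)+L cos θ3 = 0.3159;  centre 3 = (-0.1580, -0.2736, -0.0311)
|centre ₂|²−|centre ₁|² = -0.0252;  |centre ₃|²−|centre ₁|² = 0.0048
[-0.8489 0.4175 -0.1055]·P = -0.0252;  [-0.9238 -0.5472 0.0579]·P = 0.0048
Cramer: x(z) = 0.0138-0.0395z;  y(z) = -0.0321+0.1725z
quadratic in z: (1.0313)z²+(0.1318)z+(-0.0712)=0, √Δ=0.5578 → z ∈ {-0.3344, 0.2065}; z = -0.3344 (taking z<0)
x = 0.0270, y = -0.0898

(0.0270, -0.0898, -0.3344)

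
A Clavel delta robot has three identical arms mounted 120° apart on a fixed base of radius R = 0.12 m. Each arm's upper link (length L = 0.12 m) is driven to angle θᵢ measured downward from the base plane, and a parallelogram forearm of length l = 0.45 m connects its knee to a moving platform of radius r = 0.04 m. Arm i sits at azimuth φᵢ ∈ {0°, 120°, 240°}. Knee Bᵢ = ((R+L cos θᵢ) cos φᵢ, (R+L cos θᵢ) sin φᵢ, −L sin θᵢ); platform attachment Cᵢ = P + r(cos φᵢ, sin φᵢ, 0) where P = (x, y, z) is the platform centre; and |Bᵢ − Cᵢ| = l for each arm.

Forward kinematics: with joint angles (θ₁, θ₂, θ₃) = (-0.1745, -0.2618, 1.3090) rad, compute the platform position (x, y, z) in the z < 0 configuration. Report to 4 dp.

(0.1263, 0.2406, -0.3526)

arm 1 at φ=0.0°: e+L cos θ1 = 0.1982;  centre 1 = (0.1982, 0.0000, 0.0208)
centre 2 = (0.1959·cos120.0°, 0.1959·sin120.0°, 0.0311) = (-0.0980, 0.1697, 0.0311)
φ3=240.0°: virtual centre (-0.0555, -0.0962, -0.1159), radius l
eliminate P² terms by subtracting sphere 1 from 2 and 3
linear system: -0.5923x+0.3393y = -0.0004−0.0204z; -0.5074x+-0.1924y = -0.0139−-0.2735z
Cramer: x(z) = 0.0168-0.3106z;  y(z) = 0.0282-0.6024z
sphere 1 gives Az²+Bz+C=0 with A=1.4594, B=0.0370, C=-0.1684;  B²−4AC=0.9842;  roots -0.3526, 0.3272;  negative root z = -0.3526
x = 0.1263, y = 0.2406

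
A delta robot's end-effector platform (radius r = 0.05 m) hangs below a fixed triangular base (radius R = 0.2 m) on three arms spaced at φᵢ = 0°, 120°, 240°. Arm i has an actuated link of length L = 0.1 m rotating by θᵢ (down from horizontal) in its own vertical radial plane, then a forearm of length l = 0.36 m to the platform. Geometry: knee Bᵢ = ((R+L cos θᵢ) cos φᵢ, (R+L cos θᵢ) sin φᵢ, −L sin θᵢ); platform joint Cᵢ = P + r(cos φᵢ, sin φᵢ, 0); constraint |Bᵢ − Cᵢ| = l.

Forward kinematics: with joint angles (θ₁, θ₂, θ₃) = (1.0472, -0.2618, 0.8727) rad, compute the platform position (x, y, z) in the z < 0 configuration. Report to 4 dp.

(-0.0703, 0.0882, -0.3074)

arm 1 at φ=0.0°: e+L cos θ1 = 0.2000;  centre 1 = (0.2000, 0.0000, -0.0866)
centre 2 = (0.2466·cos120.0°, 0.2466·sin120.0°, 0.0259) = (-0.1233, 0.2136, 0.0259)
φ3=240.0°: virtual centre (-0.1071, -0.1856, -0.0766), radius l
subtract pairs → two planes through P
plane₁₂: -0.6466x+0.4271y+0.2250z = 0.0140
Cramer: x(z) = -0.0140+0.1832z;  y(z) = 0.0116-0.2494z
into |P−centre ₁|² = l²: 1.0957z² + 0.0890z + -0.0762 = 0;  Δ = 0.3418;  z = -0.3074 or 0.2262 → z<0 root = -0.3074
x = -0.0703, y = 0.0882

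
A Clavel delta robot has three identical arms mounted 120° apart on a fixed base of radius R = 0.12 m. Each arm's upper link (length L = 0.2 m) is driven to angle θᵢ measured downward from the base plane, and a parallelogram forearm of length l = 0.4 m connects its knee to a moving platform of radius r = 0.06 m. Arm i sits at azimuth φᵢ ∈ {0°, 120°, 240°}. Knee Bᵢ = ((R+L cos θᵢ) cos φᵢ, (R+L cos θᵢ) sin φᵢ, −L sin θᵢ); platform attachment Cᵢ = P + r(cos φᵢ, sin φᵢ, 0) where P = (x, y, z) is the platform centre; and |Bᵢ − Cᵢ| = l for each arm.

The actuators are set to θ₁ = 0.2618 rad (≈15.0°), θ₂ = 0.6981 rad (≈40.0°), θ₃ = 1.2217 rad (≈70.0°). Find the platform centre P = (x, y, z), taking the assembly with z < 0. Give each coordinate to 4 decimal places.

(0.1603, 0.1245, -0.4204)

φ1=0.0°: virtual centre (0.2532, 0.0000, -0.0518), radius l
φ2=120.0°: virtual centre (-0.1066, 0.1846, -0.1286), radius l
O3 = (0.1284·cos240.0°, 0.1284·sin240.0°, -0.1879) = (-0.0642, -0.1112, -0.1879)
|O₂|²−|O₁|² = -0.0048;  |O₃|²−|O₁|² = -0.0150
plane₁₂: -0.7196x+0.3693y+-0.1536z = -0.0048
Cramer: x(z) = 0.0167-0.3416z;  y(z) = 0.0196-0.2497z
quadratic in z: (1.1790)z²+(0.2553)z+(-0.1010)=0, √Δ=0.7359 → z ∈ {-0.4204, 0.2038}; z = -0.4204 (taking z<0)
x = 0.1603, y = 0.1245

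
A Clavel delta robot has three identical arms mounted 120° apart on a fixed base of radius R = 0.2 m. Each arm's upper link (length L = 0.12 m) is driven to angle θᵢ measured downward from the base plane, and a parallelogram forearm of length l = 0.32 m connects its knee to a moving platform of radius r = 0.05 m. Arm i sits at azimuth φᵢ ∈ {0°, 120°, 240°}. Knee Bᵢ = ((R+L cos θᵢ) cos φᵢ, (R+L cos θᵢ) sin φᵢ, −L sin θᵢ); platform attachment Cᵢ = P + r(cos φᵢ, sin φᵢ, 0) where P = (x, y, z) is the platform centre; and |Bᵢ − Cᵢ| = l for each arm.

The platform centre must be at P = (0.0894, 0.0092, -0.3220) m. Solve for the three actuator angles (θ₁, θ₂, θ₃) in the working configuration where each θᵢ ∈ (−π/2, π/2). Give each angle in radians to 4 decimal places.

θ₁ = 0.4358, θ₂ = 1.2216, θ₃ = 1.3090

arm 1 (φ=0.0°): x'=0.0894, y'=0.0092
  e−x'=0.0606;  (l²−L²−(e−x')²−y'²−z²)/2L = -0.0810
  √(A²+B²)=0.3277;  θ1 = -1.3848+1.8206 ≈ 0.4358
φ2=120.0° → target in arm frame (-0.0367, -0.0820)
  e−x'=0.1867;  (l²−L²−(e−x')²−y'²−z²)/2L = -0.2387
  θ2 = atan2(B,A) + arccos(C/0.3722) = 1.2216
arm 3 (φ=240.0°): x'=-0.0527, y'=0.0728
  A cos θ + B sin θ = C:  0.2027·cos θ + -0.3220·sin θ = -0.2586
  θ3 = atan2(B,A) + arccos(C/0.3805) = 1.3090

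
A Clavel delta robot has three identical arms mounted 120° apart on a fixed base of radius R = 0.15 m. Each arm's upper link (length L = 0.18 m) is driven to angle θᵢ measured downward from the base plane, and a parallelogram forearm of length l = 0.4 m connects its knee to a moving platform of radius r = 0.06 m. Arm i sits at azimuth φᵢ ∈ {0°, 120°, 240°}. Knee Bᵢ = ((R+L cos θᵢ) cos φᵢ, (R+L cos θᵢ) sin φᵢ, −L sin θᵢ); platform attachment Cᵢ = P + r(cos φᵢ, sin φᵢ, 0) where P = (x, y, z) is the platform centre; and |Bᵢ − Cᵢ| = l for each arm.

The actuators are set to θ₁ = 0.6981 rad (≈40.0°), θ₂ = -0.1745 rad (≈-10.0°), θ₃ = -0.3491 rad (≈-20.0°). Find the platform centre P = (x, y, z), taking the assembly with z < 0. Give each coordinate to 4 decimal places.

arm 1 at φ=0.0°: e+L cos θ1 = 0.2279;  O1 = (0.2279, 0.0000, -0.1157)
arm 2 at φ=120.0°: e+L cos θ2 = 0.2673;  O2 = (-0.1336, 0.2315, 0.0313)
φ3=240.0°: virtual centre (-0.1296, -0.2244, 0.0616), radius l
|O₂|²−|O₁|² = 0.0071;  |O₃|²−|O₁|² = 0.0056
[-0.7230 0.4629 0.2939]·P = 0.0071;  [-0.7149 -0.4488 0.3545]·P = 0.0056
det = 0.6555;  x = -0.0088+0.4516z,  y = 0.0015+0.0705z
sphere 1 gives Az²+Bz+C=0 with A=1.2089, B=0.0178, C=-0.0906;  B²−4AC=0.4383;  roots -0.2812, 0.2665;  negative root z = -0.2812
x = -0.1358, y = -0.0183

(-0.1358, -0.0183, -0.2812)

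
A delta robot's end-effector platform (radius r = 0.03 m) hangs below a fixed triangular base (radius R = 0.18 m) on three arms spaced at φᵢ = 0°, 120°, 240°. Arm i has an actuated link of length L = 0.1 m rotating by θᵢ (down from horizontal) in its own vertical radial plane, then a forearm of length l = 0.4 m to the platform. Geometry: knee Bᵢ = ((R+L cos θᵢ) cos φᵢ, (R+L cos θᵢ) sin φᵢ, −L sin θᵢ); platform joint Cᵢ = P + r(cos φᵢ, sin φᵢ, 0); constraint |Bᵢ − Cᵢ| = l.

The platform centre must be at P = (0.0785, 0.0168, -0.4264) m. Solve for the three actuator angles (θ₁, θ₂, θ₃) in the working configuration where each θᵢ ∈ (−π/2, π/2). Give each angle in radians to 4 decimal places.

θ₁ = 0.6110, θ₂ = 1.2215, θ₃ = 1.3962

rotate P by −φ1: (0.0785, 0.0168, -0.4264)
  A=0.0715, B=-0.4264, C=(l²−L²−A²−y'²−z²)/(2L)=-0.1861
  θ1 = atan2(B,A) + arccos(C/0.4324) = 0.6110
arm 2 (φ=120.0°): x'=-0.0247, y'=-0.0764
  A cos θ + B sin θ = C:  0.1747·cos θ + -0.4264·sin θ = -0.3409
  θ2 = atan2(B,A) + arccos(C/0.4608) = 1.2215
φ3=240.0° → target in arm frame (-0.0538, 0.0596)
  A cos θ + B sin θ = C:  0.2038·cos θ + -0.4264·sin θ = -0.3845
  θ3 = atan2(B,A) + arccos(C/0.4726) = 1.3962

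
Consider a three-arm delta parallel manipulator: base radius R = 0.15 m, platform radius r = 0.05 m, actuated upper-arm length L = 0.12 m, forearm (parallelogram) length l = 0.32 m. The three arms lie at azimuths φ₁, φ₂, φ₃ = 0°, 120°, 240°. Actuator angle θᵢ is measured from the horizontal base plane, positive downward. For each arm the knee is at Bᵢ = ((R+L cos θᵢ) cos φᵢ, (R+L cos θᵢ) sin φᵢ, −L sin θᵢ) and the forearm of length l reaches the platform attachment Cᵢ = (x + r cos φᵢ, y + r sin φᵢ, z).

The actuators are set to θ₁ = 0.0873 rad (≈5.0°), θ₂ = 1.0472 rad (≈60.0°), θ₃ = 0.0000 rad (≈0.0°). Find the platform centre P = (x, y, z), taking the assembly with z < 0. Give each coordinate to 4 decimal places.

(0.0527, -0.1058, -0.2622)

φ1=0.0°: virtual centre (0.2195, 0.0000, -0.0105), radius l
O2 = (0.1600·cos120.0°, 0.1600·sin120.0°, -0.1039) = (-0.0800, 0.1386, -0.1039)
arm 3 at φ=240.0°: ρ3 = 0.2200;  O3 = (-0.1100, -0.1905, 0.0000)
eliminate P² terms by subtracting sphere 1 from 2 and 3
[-0.5991 0.2771 -0.1869]·P = -0.0119;  [-0.6591 -0.3811 0.0209]·P = 0.0001
det = 0.4109;  x = 0.0110+-0.1592z,  y = -0.0192+0.3303z
into |P−O₁|² = l²: 1.1345z² + 0.0746z + -0.0584 = 0;  Δ = 0.2707;  z = -0.2622 or 0.1964 → z<0 root = -0.2622
x = 0.0527, y = -0.1058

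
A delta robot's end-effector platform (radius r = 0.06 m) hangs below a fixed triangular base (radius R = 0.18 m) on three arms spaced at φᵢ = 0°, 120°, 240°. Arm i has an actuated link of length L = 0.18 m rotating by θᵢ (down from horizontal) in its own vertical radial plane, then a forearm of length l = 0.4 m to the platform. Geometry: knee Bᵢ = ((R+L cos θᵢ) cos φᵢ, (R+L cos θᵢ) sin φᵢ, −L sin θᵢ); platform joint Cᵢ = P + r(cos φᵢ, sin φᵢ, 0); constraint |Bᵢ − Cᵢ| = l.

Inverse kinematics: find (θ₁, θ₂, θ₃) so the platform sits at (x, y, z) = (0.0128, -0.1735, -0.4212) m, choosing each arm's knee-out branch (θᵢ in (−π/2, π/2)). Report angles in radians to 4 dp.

θ₁ = 0.8731, θ₂ = 1.3966, θ₃ = 0.3492

arm 1 (φ=0.0°): x'=0.0128, y'=-0.1735
  e−x'=0.1072;  (l²−L²−(e−x')²−y'²−z²)/2L = -0.2539
  θ1 = atan2(B,A) + arccos(C/0.4346) = 0.8731
φ2=120.0° → target in arm frame (-0.1567, 0.0757)
  A cos θ + B sin θ = C:  0.2767·cos θ + -0.4212·sin θ = -0.3669
  γ=atan2(-0.4212,0.2767)=-0.9896;  ψ=arccos(-0.7280)=2.3862;  θ2=γ+ψ≈1.3966
rotate P by −φ3: (0.1439, 0.0978, -0.4212)
  e−x'=-0.0239;  (l²−L²−(e−x')²−y'²−z²)/2L = -0.1665
  γ=atan2(-0.4212,-0.0239)=-1.6274;  ψ=arccos(-0.3947)=1.9766;  θ3=γ+ψ≈0.3492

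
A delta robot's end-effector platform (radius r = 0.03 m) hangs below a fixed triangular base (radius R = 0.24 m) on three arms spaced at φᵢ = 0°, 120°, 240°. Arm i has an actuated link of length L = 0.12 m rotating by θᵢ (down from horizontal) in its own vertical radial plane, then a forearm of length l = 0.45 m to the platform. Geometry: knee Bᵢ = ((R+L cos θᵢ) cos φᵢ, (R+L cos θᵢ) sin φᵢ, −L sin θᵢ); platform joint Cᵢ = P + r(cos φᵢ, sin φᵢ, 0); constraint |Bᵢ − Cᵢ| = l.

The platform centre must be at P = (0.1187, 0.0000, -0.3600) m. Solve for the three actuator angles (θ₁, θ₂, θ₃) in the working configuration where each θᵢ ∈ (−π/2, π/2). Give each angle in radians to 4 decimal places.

θ₁ = -0.3494, θ₂ = 0.8725, θ₃ = 0.8725

arm 1 (φ=0.0°): x'=0.1187, y'=0.0000
  e−x'=0.0913;  (l²−L²−(e−x')²−y'²−z²)/2L = 0.2090
  √(A²+B²)=0.3714;  θ1 = -1.3224+0.9730 ≈ -0.3494
φ2=120.0° → target in arm frame (-0.0593, -0.1028)
  A=0.2693, B=-0.3600, C=(l²−L²−A²−y'²−z²)/(2L)=-0.1026
  θ2 = atan2(B,A) + arccos(C/0.4496) = 0.8725
φ3=240.0° → target in arm frame (-0.0594, 0.1028)
  e−x'=0.2694;  (l²−L²−(e−x')²−y'²−z²)/2L = -0.1026
  √(A²+B²)=0.4496;  θ3 = -0.9285+1.8010 ≈ 0.8725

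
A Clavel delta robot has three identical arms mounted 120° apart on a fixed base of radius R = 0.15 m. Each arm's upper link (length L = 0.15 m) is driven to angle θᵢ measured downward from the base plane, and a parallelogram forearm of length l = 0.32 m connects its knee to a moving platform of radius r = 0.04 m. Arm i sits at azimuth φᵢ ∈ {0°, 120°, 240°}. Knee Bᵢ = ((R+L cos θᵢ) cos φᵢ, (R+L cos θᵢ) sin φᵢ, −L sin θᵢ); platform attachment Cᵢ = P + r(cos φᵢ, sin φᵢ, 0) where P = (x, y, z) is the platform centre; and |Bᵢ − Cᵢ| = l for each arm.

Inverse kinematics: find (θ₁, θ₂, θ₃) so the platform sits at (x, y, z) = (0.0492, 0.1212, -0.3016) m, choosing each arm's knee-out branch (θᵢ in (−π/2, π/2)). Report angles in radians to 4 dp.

arm 1 (φ=0.0°): x'=0.0492, y'=0.1212
  A cos θ + B sin θ = C:  0.0608·cos θ + -0.3016·sin θ = -0.0982
  γ=atan2(-0.3016,0.0608)=-1.3719;  ψ=arccos(-0.3191)=1.8955;  θ1=γ+ψ≈0.5237
rotate P by −φ2: (0.0804, -0.1032, -0.3016)
  e−x'=0.0296;  (l²−L²−(e−x')²−y'²−z²)/2L = -0.0753
  γ=atan2(-0.3016,0.0296)=-1.4728;  ψ=arccos(-0.2485)=1.8219;  θ2=γ+ψ≈0.3491
φ3=240.0° → target in arm frame (-0.1296, -0.0180)
  A cos θ + B sin θ = C:  0.2396·cos θ + -0.3016·sin θ = -0.2293
  γ=atan2(-0.3016,0.2396)=-0.8995;  ψ=arccos(-0.5952)=2.2083;  θ3=γ+ψ≈1.3088

θ₁ = 0.5237, θ₂ = 0.3491, θ₃ = 1.3088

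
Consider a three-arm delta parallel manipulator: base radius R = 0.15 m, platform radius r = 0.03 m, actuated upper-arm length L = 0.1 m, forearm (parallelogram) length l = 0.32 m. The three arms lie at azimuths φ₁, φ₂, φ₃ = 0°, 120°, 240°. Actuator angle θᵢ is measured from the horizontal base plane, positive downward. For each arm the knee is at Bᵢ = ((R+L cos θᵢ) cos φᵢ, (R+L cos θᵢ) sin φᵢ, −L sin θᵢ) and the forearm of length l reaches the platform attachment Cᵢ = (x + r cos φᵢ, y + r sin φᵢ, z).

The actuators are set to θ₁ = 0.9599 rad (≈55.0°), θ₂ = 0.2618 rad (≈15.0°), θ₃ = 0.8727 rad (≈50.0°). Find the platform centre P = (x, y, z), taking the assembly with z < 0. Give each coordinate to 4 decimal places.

(-0.0414, 0.0544, -0.3091)

centre 1 = (0.1774·cos0.0°, 0.1774·sin0.0°, -0.0819) = (0.1774, 0.0000, -0.0819)
arm 2 at φ=120.0°: e+L cos θ2 = 0.2166;  centre 2 = (-0.1083, 0.1876, -0.0259)
φ3=240.0°: virtual centre (-0.0921, -0.1596, -0.0766), radius l
subtract pairs → two planes through P
[-0.5713 0.3751 0.1121]·P = 0.0094;  [-0.5390 -0.3192 0.0106]·P = 0.0017
Cramer: x(z) = -0.0094+0.1034z;  y(z) = 0.0107-0.1413z
sphere 1 gives Az²+Bz+C=0 with A=1.0307, B=0.1222, C=-0.0607;  B²−4AC=0.2651;  roots -0.3091, 0.1905;  negative root z = -0.3091
x = -0.0414, y = 0.0544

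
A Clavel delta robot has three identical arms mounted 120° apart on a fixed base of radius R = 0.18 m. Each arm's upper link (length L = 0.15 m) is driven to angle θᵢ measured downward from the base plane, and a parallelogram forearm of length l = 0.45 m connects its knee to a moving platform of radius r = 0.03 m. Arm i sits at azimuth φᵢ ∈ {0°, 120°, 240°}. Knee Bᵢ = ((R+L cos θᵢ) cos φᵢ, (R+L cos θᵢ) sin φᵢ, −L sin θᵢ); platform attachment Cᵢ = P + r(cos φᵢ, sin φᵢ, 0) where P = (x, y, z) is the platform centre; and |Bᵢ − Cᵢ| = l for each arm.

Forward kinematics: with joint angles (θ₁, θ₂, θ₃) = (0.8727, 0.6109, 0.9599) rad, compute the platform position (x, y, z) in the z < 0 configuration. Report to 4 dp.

φ1=0.0°: virtual centre (0.2464, 0.0000, -0.1149), radius l
centre 2 = (0.2729·cos120.0°, 0.2729·sin120.0°, -0.0860) = (-0.1364, 0.2363, -0.0860)
centre 3 = (0.2360·cos240.0°, 0.2360·sin240.0°, -0.1229) = (-0.1180, -0.2044, -0.1229)
subtract pairs → two planes through P
[-0.7657 0.4726 0.0577]·P = 0.0079;  [-0.7289 -0.4088 -0.0159]·P = -0.0031
det = 0.6575;  x = -0.0027+0.0245z,  y = 0.0124+-0.0825z
sphere 1 gives Az²+Bz+C=0 with A=1.0074, B=0.2156, C=-0.1271;  B²−4AC=0.5586;  roots -0.4779, 0.2639;  negative root z = -0.4779
x = -0.0144, y = 0.0519

(-0.0144, 0.0519, -0.4779)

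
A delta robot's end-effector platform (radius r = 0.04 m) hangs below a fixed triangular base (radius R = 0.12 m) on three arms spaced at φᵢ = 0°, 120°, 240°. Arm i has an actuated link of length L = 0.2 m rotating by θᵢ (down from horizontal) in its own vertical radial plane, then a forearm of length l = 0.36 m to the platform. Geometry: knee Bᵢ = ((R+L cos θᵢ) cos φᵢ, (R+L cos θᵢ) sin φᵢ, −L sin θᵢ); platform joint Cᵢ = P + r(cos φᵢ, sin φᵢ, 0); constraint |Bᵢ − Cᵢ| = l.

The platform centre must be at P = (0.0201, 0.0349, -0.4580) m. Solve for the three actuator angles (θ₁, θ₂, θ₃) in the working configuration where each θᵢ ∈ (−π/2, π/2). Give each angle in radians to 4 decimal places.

arm 1 (φ=0.0°): x'=0.0201, y'=0.0349
  e−x'=0.0599;  (l²−L²−(e−x')²−y'²−z²)/2L = -0.3124
  θ1 = atan2(B,A) + arccos(C/0.4619) = 0.8729
rotate P by −φ2: (0.0202, -0.0349, -0.4580)
  A=0.0598, B=-0.4580, C=(l²−L²−A²−y'²−z²)/(2L)=-0.3124
  √(A²+B²)=0.4619;  θ2 = -1.4409+2.3136 ≈ 0.8727
arm 3 (φ=240.0°): x'=-0.0403, y'=0.0000
  e−x'=0.1203;  (l²−L²−(e−x')²−y'²−z²)/2L = -0.3366
  γ=atan2(-0.4580,0.1203)=-1.3140;  ψ=arccos(-0.7108)=2.3614;  θ3=γ+ψ≈1.0474

θ₁ = 0.8729, θ₂ = 0.8727, θ₃ = 1.0474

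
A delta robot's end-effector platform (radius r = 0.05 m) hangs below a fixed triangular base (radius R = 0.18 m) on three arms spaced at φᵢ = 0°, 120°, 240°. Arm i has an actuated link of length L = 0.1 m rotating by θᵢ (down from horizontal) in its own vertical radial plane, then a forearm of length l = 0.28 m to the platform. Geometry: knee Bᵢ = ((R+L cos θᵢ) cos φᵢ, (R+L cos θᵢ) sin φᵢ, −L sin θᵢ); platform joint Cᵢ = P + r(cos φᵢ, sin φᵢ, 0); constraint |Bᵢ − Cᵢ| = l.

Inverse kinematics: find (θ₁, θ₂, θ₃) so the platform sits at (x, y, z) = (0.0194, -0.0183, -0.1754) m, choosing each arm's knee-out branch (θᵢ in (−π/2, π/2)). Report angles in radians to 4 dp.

θ₁ = -0.0865, θ₂ = 0.4361, θ₃ = 0.0872

φ1=0.0° → target in arm frame (0.0194, -0.0183)
  e−x'=0.1106;  (l²−L²−(e−x')²−y'²−z²)/2L = 0.1253
  θ1 = atan2(B,A) + arccos(C/0.2074) = -0.0865
rotate P by −φ2: (-0.0255, -0.0077, -0.1754)
  A=0.1555, B=-0.1754, C=(l²−L²−A²−y'²−z²)/(2L)=0.0669
  √(A²+B²)=0.2344;  θ2 = -0.8453+1.2814 ≈ 0.4361
rotate P by −φ3: (0.0061, 0.0260, -0.1754)
  A cos θ + B sin θ = C:  0.1239·cos θ + -0.1754·sin θ = 0.1081
  θ3 = atan2(B,A) + arccos(C/0.2147) = 0.0872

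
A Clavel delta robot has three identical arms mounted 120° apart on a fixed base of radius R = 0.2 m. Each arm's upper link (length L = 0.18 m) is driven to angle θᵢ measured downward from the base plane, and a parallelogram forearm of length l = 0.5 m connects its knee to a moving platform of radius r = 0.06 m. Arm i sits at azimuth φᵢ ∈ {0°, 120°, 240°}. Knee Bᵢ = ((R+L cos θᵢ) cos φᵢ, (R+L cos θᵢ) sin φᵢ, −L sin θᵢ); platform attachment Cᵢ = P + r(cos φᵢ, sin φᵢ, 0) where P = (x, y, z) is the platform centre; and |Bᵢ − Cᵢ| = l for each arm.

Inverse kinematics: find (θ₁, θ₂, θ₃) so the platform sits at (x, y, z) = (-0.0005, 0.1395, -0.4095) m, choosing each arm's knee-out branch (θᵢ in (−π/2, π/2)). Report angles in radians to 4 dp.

θ₁ = 0.2617, θ₂ = -0.2618, θ₃ = 0.6982

φ1=0.0° → target in arm frame (-0.0005, 0.1395)
  A cos θ + B sin θ = C:  0.1405·cos θ + -0.4095·sin θ = 0.0297
  γ=atan2(-0.4095,0.1405)=-1.2403;  ψ=arccos(0.0687)=1.5020;  θ1=γ+ψ≈0.2617
arm 2 (φ=120.0°): x'=0.1211, y'=-0.0693
  A cos θ + B sin θ = C:  0.0189·cos θ + -0.4095·sin θ = 0.1243
  √(A²+B²)=0.4099;  θ2 = -1.5246+1.2627 ≈ -0.2618
rotate P by −φ3: (-0.1206, -0.0702, -0.4095)
  e−x'=0.2606;  (l²−L²−(e−x')²−y'²−z²)/2L = -0.0636
  θ3 = atan2(B,A) + arccos(C/0.4854) = 0.6982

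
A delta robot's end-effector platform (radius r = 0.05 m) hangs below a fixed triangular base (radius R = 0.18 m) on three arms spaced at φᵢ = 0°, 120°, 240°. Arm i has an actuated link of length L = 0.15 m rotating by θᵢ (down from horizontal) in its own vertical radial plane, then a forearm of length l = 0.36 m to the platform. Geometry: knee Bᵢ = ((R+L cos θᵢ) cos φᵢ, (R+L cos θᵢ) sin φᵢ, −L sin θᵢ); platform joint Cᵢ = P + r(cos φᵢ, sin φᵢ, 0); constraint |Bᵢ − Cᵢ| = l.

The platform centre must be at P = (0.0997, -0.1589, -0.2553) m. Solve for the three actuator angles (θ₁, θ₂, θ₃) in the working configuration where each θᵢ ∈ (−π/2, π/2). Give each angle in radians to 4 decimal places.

φ1=0.0° → target in arm frame (0.0997, -0.1589)
  A cos θ + B sin θ = C:  0.0303·cos θ + -0.2553·sin θ = 0.0525
  γ=atan2(-0.2553,0.0303)=-1.4527;  ψ=arccos(0.2043)=1.3651;  θ1=γ+ψ≈-0.0876
φ2=120.0° → target in arm frame (-0.1875, -0.0069)
  e−x'=0.3175;  (l²−L²−(e−x')²−y'²−z²)/2L = -0.1964
  γ=atan2(-0.2553,0.3175)=-0.6773;  ψ=arccos(-0.4820)=2.0737;  θ2=γ+ψ≈1.3964
φ3=240.0° → target in arm frame (0.0878, 0.1658)
  A cos θ + B sin θ = C:  0.0422·cos θ + -0.2553·sin θ = 0.0422
  √(A²+B²)=0.2588;  θ3 = -1.4068+1.4071 ≈ 0.0003

θ₁ = -0.0876, θ₂ = 1.3964, θ₃ = 0.0003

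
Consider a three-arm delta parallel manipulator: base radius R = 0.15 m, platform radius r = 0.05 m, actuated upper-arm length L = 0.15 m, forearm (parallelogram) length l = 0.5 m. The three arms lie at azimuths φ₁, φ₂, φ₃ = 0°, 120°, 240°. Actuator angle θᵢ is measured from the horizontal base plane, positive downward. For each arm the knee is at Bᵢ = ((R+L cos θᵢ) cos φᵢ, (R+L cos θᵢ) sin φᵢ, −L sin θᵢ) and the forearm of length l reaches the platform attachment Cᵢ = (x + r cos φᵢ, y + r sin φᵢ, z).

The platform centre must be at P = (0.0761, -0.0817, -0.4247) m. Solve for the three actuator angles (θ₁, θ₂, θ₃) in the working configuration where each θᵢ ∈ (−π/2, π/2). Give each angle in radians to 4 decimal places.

θ₁ = -0.2617, θ₂ = 0.4365, θ₃ = -0.0872

φ1=0.0° → target in arm frame (0.0761, -0.0817)
  e−x'=0.0239;  (l²−L²−(e−x')²−y'²−z²)/2L = 0.1329
  √(A²+B²)=0.4254;  θ1 = -1.5146+1.2529 ≈ -0.2617
rotate P by −φ2: (-0.1088, -0.0251, -0.4247)
  A cos θ + B sin θ = C:  0.2088·cos θ + -0.4247·sin θ = 0.0097
  θ2 = atan2(B,A) + arccos(C/0.4733) = 0.4365
arm 3 (φ=240.0°): x'=0.0327, y'=0.1068
  A cos θ + B sin θ = C:  0.0673·cos θ + -0.4247·sin θ = 0.1040
  √(A²+B²)=0.4300;  θ3 = -1.4136+1.3265 ≈ -0.0872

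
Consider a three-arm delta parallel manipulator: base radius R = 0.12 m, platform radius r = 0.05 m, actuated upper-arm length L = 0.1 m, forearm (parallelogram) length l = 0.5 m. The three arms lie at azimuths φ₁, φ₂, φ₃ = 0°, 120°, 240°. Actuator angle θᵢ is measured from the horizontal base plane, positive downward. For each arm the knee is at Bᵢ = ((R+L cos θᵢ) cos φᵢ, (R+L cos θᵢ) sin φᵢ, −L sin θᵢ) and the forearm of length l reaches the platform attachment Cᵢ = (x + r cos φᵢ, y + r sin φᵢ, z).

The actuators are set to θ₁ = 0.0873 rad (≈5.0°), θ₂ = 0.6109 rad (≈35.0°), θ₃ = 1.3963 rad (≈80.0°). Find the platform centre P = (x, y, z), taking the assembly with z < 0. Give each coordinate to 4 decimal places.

(0.1799, 0.1464, -0.4867)

arm 1 at φ=0.0°: (R−r)+L cos θ1 = 0.1696;  O1 = (0.1696, 0.0000, -0.0087)
φ2=120.0°: virtual centre (-0.0760, 0.1316, -0.0574), radius l
φ3=240.0°: virtual centre (-0.0437, -0.0757, -0.0985), radius l
|O₂|²−|O₁|² = -0.0025;  |O₃|²−|O₁|² = -0.0115
[-0.4912 0.2631 -0.0973]·P = -0.0025;  [-0.4266 -0.1513 -0.1795]·P = -0.0115
Cramer: x(z) = 0.0183-0.3321z;  y(z) = 0.0246-0.2502z
into |P−O₁|² = l²: 1.1729z² + 0.1056z + -0.2264 = 0;  Δ = 1.0733;  z = -0.4867 or 0.3966 → z<0 root = -0.4867
x = 0.1799, y = 0.1464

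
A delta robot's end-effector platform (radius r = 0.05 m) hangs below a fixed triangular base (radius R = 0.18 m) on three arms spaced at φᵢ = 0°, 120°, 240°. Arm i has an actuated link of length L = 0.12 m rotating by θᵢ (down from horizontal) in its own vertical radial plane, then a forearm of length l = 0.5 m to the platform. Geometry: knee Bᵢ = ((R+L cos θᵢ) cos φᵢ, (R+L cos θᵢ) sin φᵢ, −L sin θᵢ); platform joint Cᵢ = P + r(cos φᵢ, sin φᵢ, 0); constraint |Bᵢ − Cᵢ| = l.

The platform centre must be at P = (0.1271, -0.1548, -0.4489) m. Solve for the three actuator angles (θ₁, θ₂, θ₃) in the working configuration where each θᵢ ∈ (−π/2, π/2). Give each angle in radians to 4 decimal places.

θ₁ = -0.0876, θ₂ = 1.2214, θ₃ = 0.1741

arm 1 (φ=0.0°): x'=0.1271, y'=-0.1548
  A cos θ + B sin θ = C:  0.0029·cos θ + -0.4489·sin θ = 0.0422
  √(A²+B²)=0.4489;  θ1 = -1.5643+1.4768 ≈ -0.0876
φ2=120.0° → target in arm frame (-0.1976, -0.0327)
  A cos θ + B sin θ = C:  0.3276·cos θ + -0.4489·sin θ = -0.3096
  γ=atan2(-0.4489,0.3276)=-0.9403;  ψ=arccos(-0.5571)=2.1617;  θ2=γ+ψ≈1.2214
rotate P by −φ3: (0.0705, 0.1875, -0.4489)
  A=0.0595, B=-0.4489, C=(l²−L²−A²−y'²−z²)/(2L)=-0.0191
  γ=atan2(-0.4489,0.0595)=-1.4390;  ψ=arccos(-0.0423)=1.6131;  θ3=γ+ψ≈0.1741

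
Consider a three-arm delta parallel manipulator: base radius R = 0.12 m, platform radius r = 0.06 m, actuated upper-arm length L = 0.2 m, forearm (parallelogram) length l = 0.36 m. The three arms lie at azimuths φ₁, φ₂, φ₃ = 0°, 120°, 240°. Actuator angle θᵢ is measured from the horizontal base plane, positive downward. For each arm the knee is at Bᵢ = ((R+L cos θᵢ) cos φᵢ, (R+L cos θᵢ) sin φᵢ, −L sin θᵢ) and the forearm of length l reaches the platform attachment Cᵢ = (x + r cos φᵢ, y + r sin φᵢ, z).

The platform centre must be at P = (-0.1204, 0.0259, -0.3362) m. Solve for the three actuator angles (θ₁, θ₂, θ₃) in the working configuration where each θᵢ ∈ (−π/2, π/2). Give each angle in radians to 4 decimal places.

θ₁ = 0.8727, θ₂ = 0.1746, θ₃ = 0.3493

rotate P by −φ1: (-0.1204, 0.0259, -0.3362)
  A cos θ + B sin θ = C:  0.1804·cos θ + -0.3362·sin θ = -0.1416
  √(A²+B²)=0.3815;  θ1 = -1.0783+1.9511 ≈ 0.8727
rotate P by −φ2: (0.0826, 0.0913, -0.3362)
  A=-0.0226, B=-0.3362, C=(l²−L²−A²−y'²−z²)/(2L)=-0.0807
  θ2 = atan2(B,A) + arccos(C/0.3370) = 0.1746
φ3=240.0° → target in arm frame (0.0378, -0.1172)
  A cos θ + B sin θ = C:  0.0222·cos θ + -0.3362·sin θ = -0.0942
  γ=atan2(-0.3362,0.0222)=-1.5048;  ψ=arccos(-0.2795)=1.8540;  θ3=γ+ψ≈0.3493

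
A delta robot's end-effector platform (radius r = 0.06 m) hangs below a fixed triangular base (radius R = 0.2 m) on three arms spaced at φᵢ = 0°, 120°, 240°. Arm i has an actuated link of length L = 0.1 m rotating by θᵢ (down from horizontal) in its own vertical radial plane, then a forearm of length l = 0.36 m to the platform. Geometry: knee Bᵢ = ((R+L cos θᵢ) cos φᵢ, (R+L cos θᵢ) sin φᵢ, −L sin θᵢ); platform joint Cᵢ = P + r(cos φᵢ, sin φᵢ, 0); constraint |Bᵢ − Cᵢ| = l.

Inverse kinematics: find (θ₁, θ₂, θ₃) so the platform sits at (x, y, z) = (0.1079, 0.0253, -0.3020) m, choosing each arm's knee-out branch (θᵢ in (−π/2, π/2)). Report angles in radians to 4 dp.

φ1=0.0° → target in arm frame (0.1079, 0.0253)
  A cos θ + B sin θ = C:  0.0321·cos θ + -0.3020·sin θ = 0.1336
  θ1 = atan2(B,A) + arccos(C/0.3037) = -0.3497
rotate P by −φ2: (-0.0320, -0.1061, -0.3020)
  A=0.1720, B=-0.3020, C=(l²−L²−A²−y'²−z²)/(2L)=-0.0623
  γ=atan2(-0.3020,0.1720)=-1.0530;  ψ=arccos(-0.1792)=1.7510;  θ2=γ+ψ≈0.6980
arm 3 (φ=240.0°): x'=-0.0759, y'=0.0808
  A cos θ + B sin θ = C:  0.2159·cos θ + -0.3020·sin θ = -0.1236
  √(A²+B²)=0.3712;  θ3 = -0.9502+1.9103 ≈ 0.9601

θ₁ = -0.3497, θ₂ = 0.6980, θ₃ = 0.9601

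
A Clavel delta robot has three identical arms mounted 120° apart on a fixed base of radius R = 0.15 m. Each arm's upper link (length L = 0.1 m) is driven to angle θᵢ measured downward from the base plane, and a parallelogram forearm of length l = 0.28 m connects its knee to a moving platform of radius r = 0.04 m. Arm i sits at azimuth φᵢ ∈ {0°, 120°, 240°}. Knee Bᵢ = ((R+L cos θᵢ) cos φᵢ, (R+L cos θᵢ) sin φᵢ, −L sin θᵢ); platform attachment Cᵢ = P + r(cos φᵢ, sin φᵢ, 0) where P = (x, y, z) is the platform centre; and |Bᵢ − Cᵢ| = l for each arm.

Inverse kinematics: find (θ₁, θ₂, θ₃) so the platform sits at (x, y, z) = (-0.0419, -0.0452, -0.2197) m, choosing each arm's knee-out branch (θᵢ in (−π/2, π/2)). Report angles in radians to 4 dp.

φ1=0.0° → target in arm frame (-0.0419, -0.0452)
  A cos θ + B sin θ = C:  0.1519·cos θ + -0.2197·sin θ = -0.0249
  θ1 = atan2(B,A) + arccos(C/0.2671) = 0.6984
rotate P by −φ2: (-0.0182, 0.0589, -0.2197)
  A cos θ + B sin θ = C:  0.1282·cos θ + -0.2197·sin θ = 0.0012
  γ=atan2(-0.2197,0.1282)=-1.0426;  ψ=arccos(0.0045)=1.5663;  θ2=γ+ψ≈0.5237
φ3=240.0° → target in arm frame (0.0601, -0.0137)
  e−x'=0.0499;  (l²−L²−(e−x')²−y'²−z²)/2L = 0.0873
  √(A²+B²)=0.2253;  θ3 = -1.3474+1.1730 ≈ -0.1744

θ₁ = 0.6984, θ₂ = 0.5237, θ₃ = -0.1744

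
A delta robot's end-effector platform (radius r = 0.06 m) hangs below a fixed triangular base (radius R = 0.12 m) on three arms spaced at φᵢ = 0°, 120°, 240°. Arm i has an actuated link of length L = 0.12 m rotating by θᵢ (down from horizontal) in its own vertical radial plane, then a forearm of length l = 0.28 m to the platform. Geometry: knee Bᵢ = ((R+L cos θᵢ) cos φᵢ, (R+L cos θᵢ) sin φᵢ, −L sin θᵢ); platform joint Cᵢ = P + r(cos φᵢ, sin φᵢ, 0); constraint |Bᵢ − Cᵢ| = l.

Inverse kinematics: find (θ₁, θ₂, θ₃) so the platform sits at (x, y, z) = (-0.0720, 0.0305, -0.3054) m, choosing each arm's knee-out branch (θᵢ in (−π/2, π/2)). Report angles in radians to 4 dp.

rotate P by −φ1: (-0.0720, 0.0305, -0.3054)
  e−x'=0.1320;  (l²−L²−(e−x')²−y'²−z²)/2L = -0.1984
  √(A²+B²)=0.3327;  θ1 = -1.1628+2.2098 ≈ 1.0470
arm 2 (φ=120.0°): x'=0.0624, y'=0.0471
  e−x'=-0.0024;  (l²−L²−(e−x')²−y'²−z²)/2L = -0.1312
  γ=atan2(-0.3054,-0.0024)=-1.5787;  ψ=arccos(-0.4297)=2.0149;  θ2=γ+ψ≈0.4362
φ3=240.0° → target in arm frame (0.0096, -0.0776)
  e−x'=0.0504;  (l²−L²−(e−x')²−y'²−z²)/2L = -0.1576
  √(A²+B²)=0.3095;  θ3 = -1.4072+2.1051 ≈ 0.6979

θ₁ = 1.0470, θ₂ = 0.4362, θ₃ = 0.6979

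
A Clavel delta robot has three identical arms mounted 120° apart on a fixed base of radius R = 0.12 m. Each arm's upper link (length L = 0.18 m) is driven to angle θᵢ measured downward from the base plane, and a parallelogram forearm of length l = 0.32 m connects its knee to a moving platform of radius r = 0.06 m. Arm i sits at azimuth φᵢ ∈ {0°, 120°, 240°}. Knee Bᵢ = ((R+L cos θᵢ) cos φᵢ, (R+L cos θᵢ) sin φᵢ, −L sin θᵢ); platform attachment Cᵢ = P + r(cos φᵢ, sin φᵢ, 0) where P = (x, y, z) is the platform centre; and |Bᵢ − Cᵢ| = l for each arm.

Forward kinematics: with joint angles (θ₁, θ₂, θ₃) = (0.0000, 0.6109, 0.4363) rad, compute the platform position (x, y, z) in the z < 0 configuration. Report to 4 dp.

φ1=0.0°: virtual centre (0.2400, 0.0000, 0.0000), radius l
φ2=120.0°: virtual centre (-0.1037, 0.1797, -0.1032), radius l
O3 = (0.2231·cos240.0°, 0.2231·sin240.0°, -0.0761) = (-0.1116, -0.1932, -0.0761)
|O₂|²−|O₁|² = -0.0039;  |O₃|²−|O₁|² = -0.0020
plane₁₂: -0.6874x+0.3593y+-0.2065z = -0.0039
Cramer: x(z) = 0.0043-0.2594z;  y(z) = -0.0026+0.0784z
quadratic in z: (1.0734)z²+(0.1219)z+(-0.0468)=0, √Δ=0.4648 → z ∈ {-0.2732, 0.1597}; z = -0.2732 (taking z<0)
x = 0.0752, y = -0.0240

(0.0752, -0.0240, -0.2732)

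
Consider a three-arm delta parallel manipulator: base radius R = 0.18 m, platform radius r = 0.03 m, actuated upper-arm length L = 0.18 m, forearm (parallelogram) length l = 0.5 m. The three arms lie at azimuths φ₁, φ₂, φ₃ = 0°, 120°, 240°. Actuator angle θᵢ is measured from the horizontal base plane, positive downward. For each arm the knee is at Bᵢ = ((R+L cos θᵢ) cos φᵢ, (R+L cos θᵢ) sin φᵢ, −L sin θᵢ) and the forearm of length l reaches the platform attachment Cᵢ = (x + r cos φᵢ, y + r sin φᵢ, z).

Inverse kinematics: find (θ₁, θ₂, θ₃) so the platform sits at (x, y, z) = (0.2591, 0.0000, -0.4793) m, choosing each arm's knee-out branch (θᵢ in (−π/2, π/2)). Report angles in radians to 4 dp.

θ₁ = -0.0876, θ₂ = 1.3090, θ₃ = 1.3090

arm 1 (φ=0.0°): x'=0.2591, y'=0.0000
  A=-0.1091, B=-0.4793, C=(l²−L²−A²−y'²−z²)/(2L)=-0.0668
  γ=atan2(-0.4793,-0.1091)=-1.7946;  ψ=arccos(-0.1358)=1.7070;  θ1=γ+ψ≈-0.0876
arm 2 (φ=120.0°): x'=-0.1295, y'=-0.2244
  A cos θ + B sin θ = C:  0.2795·cos θ + -0.4793·sin θ = -0.3906
  θ2 = atan2(B,A) + arccos(C/0.5549) = 1.3090
φ3=240.0° → target in arm frame (-0.1296, 0.2244)
  A=0.2796, B=-0.4793, C=(l²−L²−A²−y'²−z²)/(2L)=-0.3906
  √(A²+B²)=0.5549;  θ3 = -1.0428+2.3518 ≈ 1.3090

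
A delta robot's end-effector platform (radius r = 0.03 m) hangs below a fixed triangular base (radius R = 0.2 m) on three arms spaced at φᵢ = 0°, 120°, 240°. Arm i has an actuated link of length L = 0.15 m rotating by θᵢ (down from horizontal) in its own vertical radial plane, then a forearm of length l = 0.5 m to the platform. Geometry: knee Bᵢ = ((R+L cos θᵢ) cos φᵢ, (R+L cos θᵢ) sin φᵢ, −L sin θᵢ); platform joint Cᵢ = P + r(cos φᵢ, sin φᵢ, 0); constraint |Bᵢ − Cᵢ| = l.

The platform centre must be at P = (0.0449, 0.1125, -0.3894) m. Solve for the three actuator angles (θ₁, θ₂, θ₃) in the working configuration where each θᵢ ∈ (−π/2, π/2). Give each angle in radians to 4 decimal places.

θ₁ = -0.0872, θ₂ = -0.2620, θ₃ = 0.6981

arm 1 (φ=0.0°): x'=0.0449, y'=0.1125
  A cos θ + B sin θ = C:  0.1251·cos θ + -0.3894·sin θ = 0.1585
  √(A²+B²)=0.4090;  θ1 = -1.2599+1.1727 ≈ -0.0872
rotate P by −φ2: (0.0750, -0.0951, -0.3894)
  e−x'=0.0950;  (l²−L²−(e−x')²−y'²−z²)/2L = 0.1926
  θ2 = atan2(B,A) + arccos(C/0.4008) = -0.2620
φ3=240.0° → target in arm frame (-0.1199, -0.0174)
  A cos θ + B sin θ = C:  0.2899·cos θ + -0.3894·sin θ = -0.0282
  γ=atan2(-0.3894,0.2899)=-0.9309;  ψ=arccos(-0.0581)=1.6289;  θ3=γ+ψ≈0.6981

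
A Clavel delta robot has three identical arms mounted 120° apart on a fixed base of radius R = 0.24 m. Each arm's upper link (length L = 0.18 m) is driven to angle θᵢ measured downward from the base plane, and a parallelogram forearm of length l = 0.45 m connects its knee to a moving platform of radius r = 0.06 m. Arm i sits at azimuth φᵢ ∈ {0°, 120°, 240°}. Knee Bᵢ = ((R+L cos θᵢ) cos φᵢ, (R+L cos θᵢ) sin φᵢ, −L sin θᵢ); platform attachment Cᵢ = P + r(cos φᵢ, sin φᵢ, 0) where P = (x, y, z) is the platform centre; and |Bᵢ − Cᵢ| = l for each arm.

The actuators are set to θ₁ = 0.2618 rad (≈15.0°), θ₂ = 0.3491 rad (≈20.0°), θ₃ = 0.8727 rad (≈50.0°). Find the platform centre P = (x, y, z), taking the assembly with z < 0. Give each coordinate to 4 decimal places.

(0.0527, 0.0708, -0.3734)

arm 1 at φ=0.0°: (R−r)+L cos θ1 = 0.3539;  S1 = (0.3539, 0.0000, -0.0466)
arm 2 at φ=120.0°: (R−r)+L cos θ2 = 0.3491;  S2 = (-0.1746, 0.3024, -0.0616)
φ3=240.0°: virtual centre (-0.1478, -0.2561, -0.1379), radius l
|S₂|²−|S₁|² = -0.0017;  |S₃|²−|S₁|² = -0.0209
[-1.0569 0.6047 -0.0300]·P = -0.0017;  [-1.0034 -0.5122 -0.1826]·P = -0.0209
det = 1.1481;  x = 0.0118+-0.1096z,  y = 0.0178+-0.1419z
sphere 1 gives Az²+Bz+C=0 with A=1.0321, B=0.1631, C=-0.0830;  B²−4AC=0.3692;  roots -0.3734, 0.2154;  negative root z = -0.3734
x = 0.0527, y = 0.0708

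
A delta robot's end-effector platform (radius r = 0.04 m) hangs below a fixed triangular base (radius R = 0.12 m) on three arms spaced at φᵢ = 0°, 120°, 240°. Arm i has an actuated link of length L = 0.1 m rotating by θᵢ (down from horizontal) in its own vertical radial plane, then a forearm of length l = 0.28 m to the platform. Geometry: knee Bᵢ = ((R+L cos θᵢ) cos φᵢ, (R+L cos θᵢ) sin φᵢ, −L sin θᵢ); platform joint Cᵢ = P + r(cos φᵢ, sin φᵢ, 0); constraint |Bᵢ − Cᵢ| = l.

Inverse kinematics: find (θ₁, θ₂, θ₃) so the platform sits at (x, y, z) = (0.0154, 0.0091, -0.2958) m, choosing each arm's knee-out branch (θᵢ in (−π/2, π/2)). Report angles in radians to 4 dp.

rotate P by −φ1: (0.0154, 0.0091, -0.2958)
  A=0.0646, B=-0.2958, C=(l²−L²−A²−y'²−z²)/(2L)=-0.1168
  √(A²+B²)=0.3028;  θ1 = -1.3558+1.9667 ≈ 0.6109
arm 2 (φ=120.0°): x'=0.0002, y'=-0.0179
  A cos θ + B sin θ = C:  0.0798·cos θ + -0.2958·sin θ = -0.1289
  θ2 = atan2(B,A) + arccos(C/0.3064) = 0.6980
arm 3 (φ=240.0°): x'=-0.0156, y'=0.0088
  A=0.0956, B=-0.2958, C=(l²−L²−A²−y'²−z²)/(2L)=-0.1416
  γ=atan2(-0.2958,0.0956)=-1.2583;  ψ=arccos(-0.4554)=2.0436;  θ3=γ+ψ≈0.7853

θ₁ = 0.6109, θ₂ = 0.6980, θ₃ = 0.7853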